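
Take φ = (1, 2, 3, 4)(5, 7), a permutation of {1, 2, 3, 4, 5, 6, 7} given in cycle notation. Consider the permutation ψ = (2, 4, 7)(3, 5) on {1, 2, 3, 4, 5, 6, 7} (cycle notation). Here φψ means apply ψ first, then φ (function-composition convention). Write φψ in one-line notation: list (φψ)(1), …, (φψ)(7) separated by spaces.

(φψ)(x) = φ(ψ(x)). Computing each image: φ(ψ(1)) = φ(1) = 2, φ(ψ(2)) = φ(4) = 1, φ(ψ(3)) = φ(5) = 7, φ(ψ(4)) = φ(7) = 5, φ(ψ(5)) = φ(3) = 4, φ(ψ(6)) = φ(6) = 6, φ(ψ(7)) = φ(2) = 3.
Hence φψ = [2 1 7 5 4 6 3].

2 1 7 5 4 6 3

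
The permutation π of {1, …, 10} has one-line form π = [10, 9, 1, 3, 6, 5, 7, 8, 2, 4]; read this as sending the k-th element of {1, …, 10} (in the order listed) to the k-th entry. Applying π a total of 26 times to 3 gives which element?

10

Tracing 3 → 1 → … returns to 3 after 4 steps, so 3 lies in a 4-cycle (1 10 4 3).
Powers repeat with period 4 on this cycle, and 26 mod 4 = 2, so π^26(3) = π^2(3).
Stepping 2 places around the cycle: 3 → 1 → 10.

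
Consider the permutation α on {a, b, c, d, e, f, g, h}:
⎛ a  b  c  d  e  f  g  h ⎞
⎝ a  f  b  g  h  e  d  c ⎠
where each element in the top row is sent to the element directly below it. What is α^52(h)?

Tracing h → c → … returns to h after 5 steps, so h lies in a 5-cycle (b, f, e, h, c).
Since the cycle has length 5, α^52 acts on it the same as α^2 (52 mod 5 = 2).
Stepping 2 places around the cycle: h → c → b.

b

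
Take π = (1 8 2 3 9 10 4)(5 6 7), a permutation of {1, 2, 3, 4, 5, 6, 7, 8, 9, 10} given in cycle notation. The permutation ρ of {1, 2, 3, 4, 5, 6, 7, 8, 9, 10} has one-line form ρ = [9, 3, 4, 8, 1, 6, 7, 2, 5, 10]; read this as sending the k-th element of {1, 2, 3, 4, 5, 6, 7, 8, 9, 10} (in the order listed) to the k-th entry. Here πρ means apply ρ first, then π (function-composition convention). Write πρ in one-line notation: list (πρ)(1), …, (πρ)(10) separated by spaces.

10 9 1 2 8 7 5 3 6 4

(πρ)(x) = π(ρ(x)). Computing each image: π(ρ(1)) = π(9) = 10, π(ρ(2)) = π(3) = 9, π(ρ(3)) = π(4) = 1, π(ρ(4)) = π(8) = 2, π(ρ(5)) = π(1) = 8, π(ρ(6)) = π(6) = 7, π(ρ(7)) = π(7) = 5, π(ρ(8)) = π(2) = 3, π(ρ(9)) = π(5) = 6, π(ρ(10)) = π(10) = 4.
Hence πρ = [10 9 1 2 8 7 5 3 6 4].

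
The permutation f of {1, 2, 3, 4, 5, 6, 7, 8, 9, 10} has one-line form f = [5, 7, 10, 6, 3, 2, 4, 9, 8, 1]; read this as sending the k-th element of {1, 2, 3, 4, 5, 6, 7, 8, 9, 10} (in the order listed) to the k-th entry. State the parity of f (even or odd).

In disjoint-cycle form the cycle lengths are 4, 4, 2.
A cycle is odd iff its length is even; f has 3 even-length cycles, so sgn(f) = (−1)^3 and f is odd.

odd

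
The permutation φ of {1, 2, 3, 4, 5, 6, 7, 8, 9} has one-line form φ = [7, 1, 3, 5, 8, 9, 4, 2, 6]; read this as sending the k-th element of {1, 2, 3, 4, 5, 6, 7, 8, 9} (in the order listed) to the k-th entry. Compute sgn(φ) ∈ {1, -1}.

1

In disjoint-cycle form the cycle lengths are 6, 2, 1.
A cycle is odd iff its length is even; φ has 2 even-length cycles, so sgn(φ) = (−1)^2 and φ is even.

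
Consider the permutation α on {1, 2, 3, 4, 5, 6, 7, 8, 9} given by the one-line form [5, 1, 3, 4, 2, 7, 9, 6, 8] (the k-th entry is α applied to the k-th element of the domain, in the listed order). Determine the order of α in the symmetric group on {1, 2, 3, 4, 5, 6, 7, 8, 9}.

The disjoint-cycle form of α has cycle lengths 4, 3, 1, 1.
Since disjoint cycles commute, ord(α) = lcm(4, 3) = 12.

12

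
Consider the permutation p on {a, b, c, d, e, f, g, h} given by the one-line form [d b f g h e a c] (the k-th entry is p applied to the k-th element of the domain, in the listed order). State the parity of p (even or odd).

In disjoint-cycle form the cycle lengths are 4, 3, 1.
A cycle of length ℓ contributes ℓ−1 transpositions, so p is a product of 3 + 2 = 5 transpositions — odd.

odd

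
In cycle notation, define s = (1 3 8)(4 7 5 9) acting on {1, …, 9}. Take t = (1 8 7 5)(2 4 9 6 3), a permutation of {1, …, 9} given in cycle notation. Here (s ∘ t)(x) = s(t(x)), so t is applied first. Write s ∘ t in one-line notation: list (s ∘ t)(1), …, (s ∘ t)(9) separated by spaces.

Chase each element through t then s: 1 → 8 → 1; 2 → 4 → 7; 3 → 2 → 2; 4 → 9 → 4; 5 → 1 → 3; 6 → 3 → 8; 7 → 5 → 9; 8 → 7 → 5; 9 → 6 → 6.
So s ∘ t in one-line form is 1 7 2 4 3 8 9 5 6.

1 7 2 4 3 8 9 5 6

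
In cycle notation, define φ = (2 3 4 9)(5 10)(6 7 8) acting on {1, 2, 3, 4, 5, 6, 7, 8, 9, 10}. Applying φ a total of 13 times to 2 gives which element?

2 lies in the 4-cycle (2 3 4 9).
Since the cycle has length 4, φ^13 acts on it the same as φ^1 (13 mod 4 = 1).
Stepping 1 place around the cycle: 2 → 3.

3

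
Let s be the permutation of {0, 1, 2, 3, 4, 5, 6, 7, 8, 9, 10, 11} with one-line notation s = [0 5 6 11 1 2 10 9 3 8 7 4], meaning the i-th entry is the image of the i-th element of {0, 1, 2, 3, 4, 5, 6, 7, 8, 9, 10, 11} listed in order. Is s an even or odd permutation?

even

In disjoint-cycle form the cycle lengths are 11, 1.
A cycle is odd iff its length is even; s has 0 even-length cycles, so sgn(s) = (−1)^0 and s is even.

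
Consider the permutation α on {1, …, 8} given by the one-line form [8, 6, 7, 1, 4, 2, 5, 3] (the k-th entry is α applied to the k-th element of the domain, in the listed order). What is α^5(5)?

Tracing 5 → 4 → … returns to 5 after 6 steps, so 5 lies in a 6-cycle (1, 8, 3, 7, 5, 4).
Stepping 5 places around the cycle: 5 → 4 → 1 → 8 → 3 → 7.

7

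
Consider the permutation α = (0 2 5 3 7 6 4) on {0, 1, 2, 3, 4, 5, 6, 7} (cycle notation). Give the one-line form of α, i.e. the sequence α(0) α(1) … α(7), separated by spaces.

Each element maps to the next entry in its cycle (wrapping to the front): 0↦2, 1↦1, 2↦5, 3↦7, 4↦0, 5↦3, 6↦4, 7↦6.
Listing these in domain order gives 2 1 5 7 0 3 4 6.

2 1 5 7 0 3 4 6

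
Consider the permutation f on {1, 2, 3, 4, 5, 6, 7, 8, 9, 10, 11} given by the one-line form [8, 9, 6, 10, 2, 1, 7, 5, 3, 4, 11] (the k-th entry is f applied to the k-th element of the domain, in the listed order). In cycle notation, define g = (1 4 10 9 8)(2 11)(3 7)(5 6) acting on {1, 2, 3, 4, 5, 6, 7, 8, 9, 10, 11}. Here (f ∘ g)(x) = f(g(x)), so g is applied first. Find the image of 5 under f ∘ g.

1

(f ∘ g)(5) = f(g(5)). g(5) = 6, then f(6) = 1. So (f ∘ g)(5) = 1.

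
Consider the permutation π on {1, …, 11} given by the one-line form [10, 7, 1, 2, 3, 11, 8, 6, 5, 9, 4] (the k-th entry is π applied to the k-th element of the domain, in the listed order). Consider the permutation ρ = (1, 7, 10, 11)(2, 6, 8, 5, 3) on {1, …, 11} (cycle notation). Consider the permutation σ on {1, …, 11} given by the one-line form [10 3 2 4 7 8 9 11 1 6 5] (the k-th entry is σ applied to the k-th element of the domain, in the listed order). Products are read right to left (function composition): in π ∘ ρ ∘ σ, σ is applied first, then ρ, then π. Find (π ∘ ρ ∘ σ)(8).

Apply the permutations in order: σ(8) = 11, then ρ(11) = 1, then π(1) = 10. So (π ∘ ρ ∘ σ)(8) = 10.

10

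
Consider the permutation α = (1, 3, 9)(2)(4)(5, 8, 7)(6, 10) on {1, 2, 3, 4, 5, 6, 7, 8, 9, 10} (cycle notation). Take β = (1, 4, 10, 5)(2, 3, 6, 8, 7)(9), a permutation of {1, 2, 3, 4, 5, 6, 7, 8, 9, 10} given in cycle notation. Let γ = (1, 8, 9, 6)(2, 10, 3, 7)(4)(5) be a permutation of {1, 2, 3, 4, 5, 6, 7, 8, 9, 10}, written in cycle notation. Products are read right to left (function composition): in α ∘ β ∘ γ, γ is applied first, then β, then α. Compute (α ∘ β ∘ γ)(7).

9

Chase 7: γ(7) = 2; β(2) = 3; α(3) = 9. Hence (α ∘ β ∘ γ)(7) = 9.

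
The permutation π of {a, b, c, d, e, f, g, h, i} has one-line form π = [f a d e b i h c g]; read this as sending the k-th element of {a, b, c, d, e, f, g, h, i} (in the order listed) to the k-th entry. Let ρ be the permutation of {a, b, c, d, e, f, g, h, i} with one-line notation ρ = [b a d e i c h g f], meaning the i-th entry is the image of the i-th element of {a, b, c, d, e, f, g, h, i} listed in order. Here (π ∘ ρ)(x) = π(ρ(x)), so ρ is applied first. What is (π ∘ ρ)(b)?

(π ∘ ρ)(b) = π(ρ(b)). ρ(b) = a, then π(a) = f. So (π ∘ ρ)(b) = f.

f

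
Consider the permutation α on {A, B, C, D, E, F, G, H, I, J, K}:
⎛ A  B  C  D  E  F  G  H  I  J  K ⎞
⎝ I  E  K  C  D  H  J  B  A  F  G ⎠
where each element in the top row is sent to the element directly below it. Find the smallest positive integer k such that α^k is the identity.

18

The disjoint-cycle form of α has cycle lengths 9, 2.
The order is lcm(9, 2) = 18.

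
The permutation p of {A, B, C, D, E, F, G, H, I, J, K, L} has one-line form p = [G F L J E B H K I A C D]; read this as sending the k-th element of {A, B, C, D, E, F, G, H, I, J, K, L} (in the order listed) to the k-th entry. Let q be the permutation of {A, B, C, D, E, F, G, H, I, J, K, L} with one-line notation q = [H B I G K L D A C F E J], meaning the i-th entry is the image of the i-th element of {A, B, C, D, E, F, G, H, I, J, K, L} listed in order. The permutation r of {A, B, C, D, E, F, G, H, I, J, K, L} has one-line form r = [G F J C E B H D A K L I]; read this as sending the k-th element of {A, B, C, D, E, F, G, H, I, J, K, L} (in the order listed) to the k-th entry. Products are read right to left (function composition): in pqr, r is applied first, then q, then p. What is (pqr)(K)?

A

Apply the permutations in order: r(K) = L, then q(L) = J, then p(J) = A. So (pqr)(K) = A.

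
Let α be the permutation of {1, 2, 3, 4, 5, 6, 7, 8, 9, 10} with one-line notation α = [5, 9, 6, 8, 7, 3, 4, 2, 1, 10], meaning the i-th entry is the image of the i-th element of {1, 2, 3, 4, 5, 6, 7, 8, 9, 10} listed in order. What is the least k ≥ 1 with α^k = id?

Decomposing into disjoint cycles gives cycle lengths 7, 2, 1.
The order is lcm(7, 2) = 14.

14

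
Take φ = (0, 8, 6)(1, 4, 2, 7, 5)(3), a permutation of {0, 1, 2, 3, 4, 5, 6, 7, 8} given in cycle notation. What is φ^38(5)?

5 lies in the 5-cycle (1, 4, 2, 7, 5).
Powers repeat with period 5 on this cycle, and 38 mod 5 = 3, so φ^38(5) = φ^3(5).
Stepping 3 places around the cycle: 5 → 1 → 4 → 2.

2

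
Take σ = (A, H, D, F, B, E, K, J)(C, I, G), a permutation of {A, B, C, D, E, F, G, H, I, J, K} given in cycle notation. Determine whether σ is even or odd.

The cycle lengths are 8, 3.
A cycle of length ℓ contributes ℓ−1 transpositions, so σ is a product of 7 + 2 = 9 transpositions — odd.

odd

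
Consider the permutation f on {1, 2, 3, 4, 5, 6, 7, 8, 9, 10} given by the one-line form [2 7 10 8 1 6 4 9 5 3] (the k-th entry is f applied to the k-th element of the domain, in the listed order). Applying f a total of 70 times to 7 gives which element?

7

Tracing 7 → 4 → … returns to 7 after 7 steps, so 7 lies in a 7-cycle (1, 2, 7, 4, 8, 9, 5).
Since the cycle has length 7, f^70 acts on it the same as f^0 (70 mod 7 = 0).
So f^70(7) = 7.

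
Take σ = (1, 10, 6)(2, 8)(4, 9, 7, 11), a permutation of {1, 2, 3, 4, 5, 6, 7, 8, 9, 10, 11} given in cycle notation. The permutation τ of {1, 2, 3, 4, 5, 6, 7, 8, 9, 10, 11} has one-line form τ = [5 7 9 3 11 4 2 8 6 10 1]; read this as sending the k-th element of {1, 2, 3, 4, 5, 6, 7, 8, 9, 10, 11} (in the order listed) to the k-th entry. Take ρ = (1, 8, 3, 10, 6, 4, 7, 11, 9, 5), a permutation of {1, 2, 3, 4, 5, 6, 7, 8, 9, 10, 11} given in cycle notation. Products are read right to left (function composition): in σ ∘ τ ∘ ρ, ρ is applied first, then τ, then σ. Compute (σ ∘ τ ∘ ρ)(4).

Apply the permutations in order: ρ(4) = 7, then τ(7) = 2, then σ(2) = 8. So (σ ∘ τ ∘ ρ)(4) = 8.

8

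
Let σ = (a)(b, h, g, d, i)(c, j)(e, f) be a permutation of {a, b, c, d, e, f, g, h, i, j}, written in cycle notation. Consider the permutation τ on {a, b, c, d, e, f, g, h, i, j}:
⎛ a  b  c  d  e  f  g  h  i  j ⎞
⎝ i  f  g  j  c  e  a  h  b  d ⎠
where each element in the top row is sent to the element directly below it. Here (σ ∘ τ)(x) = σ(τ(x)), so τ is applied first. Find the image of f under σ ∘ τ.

τ(f) = e, then σ(e) = f; composing gives (σ ∘ τ)(f) = f.

f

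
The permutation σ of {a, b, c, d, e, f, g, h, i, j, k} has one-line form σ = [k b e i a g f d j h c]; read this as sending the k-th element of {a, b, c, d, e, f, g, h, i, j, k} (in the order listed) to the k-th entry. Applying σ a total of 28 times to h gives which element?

Tracing h → d → … returns to h after 4 steps, so h lies in a 4-cycle (d i j h).
On a 4-cycle, σ^4 is the identity, so σ^28 = σ^0 there (28 ≡ 0 mod 4).
So σ^28(h) = h.

h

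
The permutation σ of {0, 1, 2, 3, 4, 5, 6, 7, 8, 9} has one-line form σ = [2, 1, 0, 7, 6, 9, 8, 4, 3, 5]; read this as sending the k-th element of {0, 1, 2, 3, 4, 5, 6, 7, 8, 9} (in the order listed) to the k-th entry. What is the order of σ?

Decomposing into disjoint cycles gives cycle lengths 5, 2, 2, 1.
The order of σ is the least common multiple of its cycle lengths: lcm(5, 2, 2) = 10.

10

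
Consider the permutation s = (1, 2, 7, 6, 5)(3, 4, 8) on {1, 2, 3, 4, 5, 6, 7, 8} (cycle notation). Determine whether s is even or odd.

even

The cycle lengths are 5, 3.
A cycle of length ℓ contributes ℓ−1 transpositions, so s is a product of 4 + 2 = 6 transpositions — even.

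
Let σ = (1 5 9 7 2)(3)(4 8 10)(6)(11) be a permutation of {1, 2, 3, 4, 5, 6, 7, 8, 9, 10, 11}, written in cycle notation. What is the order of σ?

15

The disjoint cycles have lengths 5, 3, 1, 1, 1.
Since disjoint cycles commute, ord(σ) = lcm(5, 3) = 15.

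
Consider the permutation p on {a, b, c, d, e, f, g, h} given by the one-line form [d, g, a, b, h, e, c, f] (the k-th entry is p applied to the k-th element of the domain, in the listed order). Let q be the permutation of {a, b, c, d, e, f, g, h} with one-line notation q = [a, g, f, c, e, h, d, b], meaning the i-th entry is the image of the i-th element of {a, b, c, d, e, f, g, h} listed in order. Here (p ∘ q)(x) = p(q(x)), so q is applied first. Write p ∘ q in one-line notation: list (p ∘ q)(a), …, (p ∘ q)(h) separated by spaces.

d c e a h f b g

Chase each element through q then p: a → a → d; b → g → c; c → f → e; d → c → a; e → e → h; f → h → f; g → d → b; h → b → g.
So p ∘ q in one-line form is d c e a h f b g.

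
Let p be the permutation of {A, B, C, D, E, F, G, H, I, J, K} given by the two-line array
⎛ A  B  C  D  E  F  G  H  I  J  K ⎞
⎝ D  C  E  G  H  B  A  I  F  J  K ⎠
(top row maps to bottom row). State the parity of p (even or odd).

In disjoint-cycle form the cycle lengths are 6, 3, 1, 1.
A cycle of length ℓ contributes ℓ−1 transpositions, so p is a product of 5 + 2 = 7 transpositions — odd.

odd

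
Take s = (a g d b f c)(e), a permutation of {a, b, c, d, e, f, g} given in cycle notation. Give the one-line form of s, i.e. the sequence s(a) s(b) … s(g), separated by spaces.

Each element maps to the next entry in its cycle (wrapping to the front): a→g, b→f, c→a, d→b, e→e, f→c, g→d.
Listing these in domain order gives g f a b e c d.

g f a b e c d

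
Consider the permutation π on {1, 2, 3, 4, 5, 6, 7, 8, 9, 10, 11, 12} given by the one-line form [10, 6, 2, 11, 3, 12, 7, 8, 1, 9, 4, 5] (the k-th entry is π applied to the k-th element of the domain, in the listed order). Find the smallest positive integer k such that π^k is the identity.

Writing π as disjoint cycles, the cycle lengths are 5, 3, 2, 1, 1.
The order of π is the least common multiple of its cycle lengths: lcm(5, 3, 2) = 30.

30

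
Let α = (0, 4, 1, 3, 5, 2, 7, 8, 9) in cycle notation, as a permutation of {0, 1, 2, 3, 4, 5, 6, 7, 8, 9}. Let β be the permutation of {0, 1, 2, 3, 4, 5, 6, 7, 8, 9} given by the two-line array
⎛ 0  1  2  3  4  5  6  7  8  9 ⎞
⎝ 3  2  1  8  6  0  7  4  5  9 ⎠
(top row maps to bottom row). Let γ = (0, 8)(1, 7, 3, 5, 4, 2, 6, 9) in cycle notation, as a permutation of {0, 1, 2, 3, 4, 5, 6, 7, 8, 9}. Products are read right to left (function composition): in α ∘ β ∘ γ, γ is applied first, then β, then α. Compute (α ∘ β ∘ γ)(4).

3

Chase 4: γ(4) = 2; β(2) = 1; α(1) = 3. Hence (α ∘ β ∘ γ)(4) = 3.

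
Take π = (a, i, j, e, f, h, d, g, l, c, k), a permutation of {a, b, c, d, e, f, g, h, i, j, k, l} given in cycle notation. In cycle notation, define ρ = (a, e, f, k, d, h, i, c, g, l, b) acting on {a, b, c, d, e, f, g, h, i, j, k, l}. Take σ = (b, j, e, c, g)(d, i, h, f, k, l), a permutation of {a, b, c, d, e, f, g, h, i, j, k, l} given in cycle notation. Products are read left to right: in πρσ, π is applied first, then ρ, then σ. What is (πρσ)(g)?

Apply the permutations in order: π(g) = l, then ρ(l) = b, then σ(b) = j. So (πρσ)(g) = j.

j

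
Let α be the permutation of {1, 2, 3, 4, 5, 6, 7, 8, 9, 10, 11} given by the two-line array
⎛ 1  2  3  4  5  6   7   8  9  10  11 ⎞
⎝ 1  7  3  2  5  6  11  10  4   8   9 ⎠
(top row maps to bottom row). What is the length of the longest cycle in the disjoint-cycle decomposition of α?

5

Decomposing into disjoint cycles gives (2, 7, 11, 9, 4)(8, 10); the longest has length 5.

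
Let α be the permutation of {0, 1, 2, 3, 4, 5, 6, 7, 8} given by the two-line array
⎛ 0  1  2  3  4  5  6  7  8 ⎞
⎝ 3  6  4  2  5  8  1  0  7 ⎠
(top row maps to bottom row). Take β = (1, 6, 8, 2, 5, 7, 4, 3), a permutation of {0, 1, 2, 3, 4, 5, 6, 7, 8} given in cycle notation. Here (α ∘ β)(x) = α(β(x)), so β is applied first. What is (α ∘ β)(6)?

(α ∘ β)(6) = α(β(6)). β(6) = 8, then α(8) = 7. So (α ∘ β)(6) = 7.

7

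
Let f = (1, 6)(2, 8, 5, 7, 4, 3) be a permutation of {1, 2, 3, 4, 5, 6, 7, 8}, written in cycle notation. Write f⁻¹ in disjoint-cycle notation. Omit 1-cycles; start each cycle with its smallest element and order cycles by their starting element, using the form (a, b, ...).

The inverse reverses each cycle.
After reversing and putting each cycle's least element first, f⁻¹ = (1, 6)(2, 3, 4, 7, 5, 8).

(1, 6)(2, 3, 4, 7, 5, 8)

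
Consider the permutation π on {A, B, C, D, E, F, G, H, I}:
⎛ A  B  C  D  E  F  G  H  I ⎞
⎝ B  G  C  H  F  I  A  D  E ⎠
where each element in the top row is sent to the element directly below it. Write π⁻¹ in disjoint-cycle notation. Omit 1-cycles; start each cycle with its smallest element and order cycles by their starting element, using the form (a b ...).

(A G B)(D H)(E I F)

First write π in disjoint cycles: (A B G)(D H)(E F I).
The inverse reverses every cycle; in canonical form, π⁻¹ = (A G B)(D H)(E I F).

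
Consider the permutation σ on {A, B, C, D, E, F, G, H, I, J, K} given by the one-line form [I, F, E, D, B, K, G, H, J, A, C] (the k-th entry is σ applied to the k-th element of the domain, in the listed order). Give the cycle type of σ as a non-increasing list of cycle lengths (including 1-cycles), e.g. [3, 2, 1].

The disjoint cycles are (A I J)(B F K C E)(D)(G)(H), with lengths 5, 3, 1, 1, 1 in non-increasing order.

[5, 3, 1, 1, 1]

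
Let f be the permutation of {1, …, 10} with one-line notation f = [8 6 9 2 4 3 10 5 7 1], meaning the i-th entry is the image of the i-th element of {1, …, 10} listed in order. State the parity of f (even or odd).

In disjoint-cycle form the cycle lengths are 10.
A cycle is odd iff its length is even; f has 1 even-length cycle, so sgn(f) = (−1)^1 and f is odd.

odd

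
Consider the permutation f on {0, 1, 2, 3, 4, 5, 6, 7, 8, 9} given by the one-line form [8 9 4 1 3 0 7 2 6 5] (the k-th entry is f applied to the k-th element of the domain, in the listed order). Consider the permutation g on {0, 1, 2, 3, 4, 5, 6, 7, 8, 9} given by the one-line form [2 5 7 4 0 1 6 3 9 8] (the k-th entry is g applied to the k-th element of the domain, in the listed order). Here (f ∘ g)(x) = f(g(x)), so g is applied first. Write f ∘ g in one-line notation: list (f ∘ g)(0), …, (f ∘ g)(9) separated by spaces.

For each element, apply g then f: 0 → 2 → 4; 1 → 5 → 0; 2 → 7 → 2; 3 → 4 → 3; 4 → 0 → 8; 5 → 1 → 9; 6 → 6 → 7; 7 → 3 → 1; 8 → 9 → 5; 9 → 8 → 6.
Collecting the images, f ∘ g = [4 0 2 3 8 9 7 1 5 6].

4 0 2 3 8 9 7 1 5 6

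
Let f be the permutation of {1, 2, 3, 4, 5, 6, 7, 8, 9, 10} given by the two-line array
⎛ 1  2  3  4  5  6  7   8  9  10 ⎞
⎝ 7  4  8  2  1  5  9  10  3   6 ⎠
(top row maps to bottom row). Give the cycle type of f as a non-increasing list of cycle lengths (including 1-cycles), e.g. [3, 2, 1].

The disjoint cycles are (1, 7, 9, 3, 8, 10, 6, 5)(2, 4), with lengths 8, 2 in non-increasing order.

[8, 2]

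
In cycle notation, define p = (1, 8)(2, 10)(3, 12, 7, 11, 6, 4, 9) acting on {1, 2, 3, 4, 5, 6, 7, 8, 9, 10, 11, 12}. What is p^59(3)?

3 lies in the 7-cycle (3, 12, 7, 11, 6, 4, 9).
On a 7-cycle, p^7 is the identity, so p^59 = p^3 there (59 ≡ 3 mod 7).
Advancing 3 steps from 3: 3 → 12 → 7 → 11.

11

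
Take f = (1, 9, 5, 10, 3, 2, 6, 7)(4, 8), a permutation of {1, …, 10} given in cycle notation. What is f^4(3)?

3 lies in the 8-cycle (1, 9, 5, 10, 3, 2, 6, 7).
Advancing 4 steps from 3: 3 → 2 → 6 → 7 → 1.

1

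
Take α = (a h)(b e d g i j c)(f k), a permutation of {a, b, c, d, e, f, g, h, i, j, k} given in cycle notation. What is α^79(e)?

g

e lies in the 7-cycle (b e d g i j c).
Since the cycle has length 7, α^79 acts on it the same as α^2 (79 mod 7 = 2).
Stepping 2 places around the cycle: e → d → g.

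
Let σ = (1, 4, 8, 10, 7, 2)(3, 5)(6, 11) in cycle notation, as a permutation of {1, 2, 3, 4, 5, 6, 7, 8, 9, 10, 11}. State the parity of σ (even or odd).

The cycle lengths are 6, 2, 2, 1.
A cycle is odd iff its length is even; σ has 3 even-length cycles, so sgn(σ) = (−1)^3 and σ is odd.

odd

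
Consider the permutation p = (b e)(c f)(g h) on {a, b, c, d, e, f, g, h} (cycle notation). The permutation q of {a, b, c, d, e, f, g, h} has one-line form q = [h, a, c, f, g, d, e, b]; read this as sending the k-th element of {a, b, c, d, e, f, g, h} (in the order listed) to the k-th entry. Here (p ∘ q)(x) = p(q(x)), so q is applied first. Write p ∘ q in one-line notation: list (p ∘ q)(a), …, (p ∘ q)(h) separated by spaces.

Chase each element through q then p: a → h → g; b → a → a; c → c → f; d → f → c; e → g → h; f → d → d; g → e → b; h → b → e.
So p ∘ q in one-line form is g a f c h d b e.

g a f c h d b e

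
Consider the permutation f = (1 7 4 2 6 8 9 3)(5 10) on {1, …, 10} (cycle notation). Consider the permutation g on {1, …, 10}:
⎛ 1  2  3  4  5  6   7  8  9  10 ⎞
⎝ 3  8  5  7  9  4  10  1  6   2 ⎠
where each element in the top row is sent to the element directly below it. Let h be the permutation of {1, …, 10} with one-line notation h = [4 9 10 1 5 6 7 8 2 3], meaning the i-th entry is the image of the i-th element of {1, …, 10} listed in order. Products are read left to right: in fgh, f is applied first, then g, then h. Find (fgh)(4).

Chase 4: f(4) = 2; g(2) = 8; h(8) = 8. Hence (fgh)(4) = 8.

8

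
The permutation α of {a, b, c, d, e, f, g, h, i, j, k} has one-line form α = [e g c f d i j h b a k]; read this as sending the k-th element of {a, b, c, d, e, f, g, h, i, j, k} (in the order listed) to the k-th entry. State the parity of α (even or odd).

In disjoint-cycle form the cycle lengths are 8, 1, 1, 1.
A cycle is odd iff its length is even; α has 1 even-length cycle, so sgn(α) = (−1)^1 and α is odd.

odd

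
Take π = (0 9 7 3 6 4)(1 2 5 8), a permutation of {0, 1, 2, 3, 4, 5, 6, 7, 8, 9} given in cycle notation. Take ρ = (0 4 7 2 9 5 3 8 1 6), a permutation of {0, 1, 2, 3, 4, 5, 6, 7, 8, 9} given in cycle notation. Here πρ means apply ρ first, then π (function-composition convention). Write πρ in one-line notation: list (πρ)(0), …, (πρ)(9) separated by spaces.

For each element, apply ρ then π: 0 → 4 → 0; 1 → 6 → 4; 2 → 9 → 7; 3 → 8 → 1; 4 → 7 → 3; 5 → 3 → 6; 6 → 0 → 9; 7 → 2 → 5; 8 → 1 → 2; 9 → 5 → 8.
So πρ in one-line form is 0 4 7 1 3 6 9 5 2 8.

0 4 7 1 3 6 9 5 2 8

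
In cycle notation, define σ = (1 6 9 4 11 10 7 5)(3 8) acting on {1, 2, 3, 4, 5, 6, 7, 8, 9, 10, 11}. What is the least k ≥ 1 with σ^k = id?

The disjoint cycles have lengths 8, 2, 1.
The order of σ is the least common multiple of its cycle lengths: lcm(8, 2) = 8.

8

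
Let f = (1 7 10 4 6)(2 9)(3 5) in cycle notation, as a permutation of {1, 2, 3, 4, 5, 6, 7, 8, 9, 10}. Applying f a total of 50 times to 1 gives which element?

1

1 lies in the 5-cycle (1 7 10 4 6).
On a 5-cycle, f^5 is the identity, so f^50 = f^0 there (50 ≡ 0 mod 5).
So f^50(1) = 1.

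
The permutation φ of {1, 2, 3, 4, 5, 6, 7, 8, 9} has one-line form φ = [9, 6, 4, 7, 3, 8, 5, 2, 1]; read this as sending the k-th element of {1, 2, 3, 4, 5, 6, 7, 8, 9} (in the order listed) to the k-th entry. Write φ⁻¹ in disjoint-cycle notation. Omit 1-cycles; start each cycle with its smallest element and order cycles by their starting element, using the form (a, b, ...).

The cycle decomposition of φ is (1, 9)(2, 6, 8)(3, 4, 7, 5).
The inverse reverses every cycle; in canonical form, φ⁻¹ = (1, 9)(2, 8, 6)(3, 5, 7, 4).

(1, 9)(2, 8, 6)(3, 5, 7, 4)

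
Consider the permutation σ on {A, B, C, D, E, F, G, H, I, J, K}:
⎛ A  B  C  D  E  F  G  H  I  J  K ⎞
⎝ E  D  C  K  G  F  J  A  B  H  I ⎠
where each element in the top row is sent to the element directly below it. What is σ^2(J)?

A

Tracing J → H → … returns to J after 5 steps, so J lies in a 5-cycle (A, E, G, J, H).
Advancing 2 steps from J: J → H → A.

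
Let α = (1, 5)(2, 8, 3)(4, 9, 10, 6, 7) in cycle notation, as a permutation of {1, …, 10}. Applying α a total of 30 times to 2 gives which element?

2 lies in the 3-cycle (2, 8, 3).
Powers repeat with period 3 on this cycle, and 30 mod 3 = 0, so α^30(2) = α^0(2).
So α^30(2) = 2.

2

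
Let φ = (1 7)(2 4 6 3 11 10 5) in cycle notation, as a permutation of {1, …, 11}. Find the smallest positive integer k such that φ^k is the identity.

The cycle type of φ is (7, 2, 1, 1).
Since disjoint cycles commute, ord(φ) = lcm(7, 2) = 14.

14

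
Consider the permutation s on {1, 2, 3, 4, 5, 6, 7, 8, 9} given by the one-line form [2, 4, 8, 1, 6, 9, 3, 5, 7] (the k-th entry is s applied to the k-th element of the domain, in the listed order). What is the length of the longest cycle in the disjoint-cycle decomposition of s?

Decomposing into disjoint cycles gives (1 2 4)(3 8 5 6 9 7); the longest has length 6.

6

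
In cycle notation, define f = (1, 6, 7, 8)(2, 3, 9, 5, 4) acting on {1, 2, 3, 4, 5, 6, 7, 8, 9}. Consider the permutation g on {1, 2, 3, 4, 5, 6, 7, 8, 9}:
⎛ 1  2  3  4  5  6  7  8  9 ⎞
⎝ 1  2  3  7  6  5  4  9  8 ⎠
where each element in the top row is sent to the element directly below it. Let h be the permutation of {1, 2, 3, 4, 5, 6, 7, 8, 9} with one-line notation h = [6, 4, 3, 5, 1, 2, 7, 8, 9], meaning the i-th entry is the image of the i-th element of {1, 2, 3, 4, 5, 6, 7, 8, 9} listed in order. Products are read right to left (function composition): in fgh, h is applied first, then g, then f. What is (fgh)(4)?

Chase 4: h(4) = 5; g(5) = 6; f(6) = 7. Hence (fgh)(4) = 7.

7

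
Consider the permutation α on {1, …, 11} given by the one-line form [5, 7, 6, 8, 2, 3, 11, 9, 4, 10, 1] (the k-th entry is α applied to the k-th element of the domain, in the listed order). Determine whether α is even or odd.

odd

In disjoint-cycle form the cycle lengths are 5, 3, 2, 1.
A cycle of length ℓ contributes ℓ−1 transpositions, so α is a product of 4 + 2 + 1 = 7 transpositions — odd.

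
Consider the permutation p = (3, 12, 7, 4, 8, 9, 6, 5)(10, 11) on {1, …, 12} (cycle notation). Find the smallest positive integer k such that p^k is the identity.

The cycle type of p is (8, 2, 1, 1).
Since disjoint cycles commute, ord(p) = lcm(8, 2) = 8.

8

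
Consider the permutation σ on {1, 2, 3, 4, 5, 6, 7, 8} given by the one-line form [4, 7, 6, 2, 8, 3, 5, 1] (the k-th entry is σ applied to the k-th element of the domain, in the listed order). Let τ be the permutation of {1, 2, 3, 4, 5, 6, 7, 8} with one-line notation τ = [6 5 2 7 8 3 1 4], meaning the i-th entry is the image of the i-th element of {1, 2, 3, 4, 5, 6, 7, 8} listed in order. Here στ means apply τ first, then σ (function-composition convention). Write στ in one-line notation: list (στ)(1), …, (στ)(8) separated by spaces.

3 8 7 5 1 6 4 2

(στ)(x) = σ(τ(x)). Computing each image: σ(τ(1)) = σ(6) = 3, σ(τ(2)) = σ(5) = 8, σ(τ(3)) = σ(2) = 7, σ(τ(4)) = σ(7) = 5, σ(τ(5)) = σ(8) = 1, σ(τ(6)) = σ(3) = 6, σ(τ(7)) = σ(1) = 4, σ(τ(8)) = σ(4) = 2.
Hence στ = [3 8 7 5 1 6 4 2].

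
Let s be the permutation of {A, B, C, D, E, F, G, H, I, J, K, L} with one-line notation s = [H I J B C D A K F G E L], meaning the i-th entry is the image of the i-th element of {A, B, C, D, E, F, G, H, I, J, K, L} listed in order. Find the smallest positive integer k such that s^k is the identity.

The disjoint-cycle form of s has cycle lengths 7, 4, 1.
The order of s is the least common multiple of its cycle lengths: lcm(7, 4) = 28.

28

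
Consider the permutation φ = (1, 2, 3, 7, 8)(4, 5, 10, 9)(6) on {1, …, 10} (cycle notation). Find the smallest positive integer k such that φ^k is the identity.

20

The cycle type of φ is (5, 4, 1).
Since disjoint cycles commute, ord(φ) = lcm(5, 4) = 20.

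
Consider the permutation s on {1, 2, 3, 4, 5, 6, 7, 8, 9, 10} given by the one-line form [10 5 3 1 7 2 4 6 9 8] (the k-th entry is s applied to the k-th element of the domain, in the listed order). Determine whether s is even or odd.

odd

In disjoint-cycle form the cycle lengths are 8, 1, 1.
A cycle of length ℓ contributes ℓ−1 transpositions, so s is a product of 7 transpositions — odd.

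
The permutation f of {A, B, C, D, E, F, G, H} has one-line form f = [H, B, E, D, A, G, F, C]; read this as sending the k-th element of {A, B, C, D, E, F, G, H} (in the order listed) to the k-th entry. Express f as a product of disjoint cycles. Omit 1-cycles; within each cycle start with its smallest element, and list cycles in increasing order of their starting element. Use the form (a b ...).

(A H C E)(F G)

Iterating f from A gives A → H → C → E → A; that is the 4-cycle (A H C E).
Repeating from the next unused element and collecting all non-trivial cycles gives (A H C E)(F G).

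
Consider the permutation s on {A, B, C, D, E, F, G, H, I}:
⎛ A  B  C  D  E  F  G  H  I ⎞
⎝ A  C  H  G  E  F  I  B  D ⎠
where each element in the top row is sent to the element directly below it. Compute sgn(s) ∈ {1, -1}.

1

In disjoint-cycle form the cycle lengths are 3, 3, 1, 1, 1.
A cycle of length ℓ contributes ℓ−1 transpositions, so s is a product of 2 + 2 = 4 transpositions — even.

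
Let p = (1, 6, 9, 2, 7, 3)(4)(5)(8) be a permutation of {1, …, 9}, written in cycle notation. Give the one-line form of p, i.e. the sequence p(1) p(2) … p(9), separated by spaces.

6 7 1 4 5 9 3 8 2

Reading each image from the cycles: 1↦6, 2↦7, 3↦1, 4↦4, 5↦5, 6↦9, 7↦3, 8↦8, 9↦2.
So the one-line form is 6 7 1 4 5 9 3 8 2.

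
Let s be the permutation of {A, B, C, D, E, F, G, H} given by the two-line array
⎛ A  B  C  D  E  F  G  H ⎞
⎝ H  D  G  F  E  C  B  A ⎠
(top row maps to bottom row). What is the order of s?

10

Writing s as disjoint cycles, the cycle lengths are 5, 2, 1.
The order is lcm(5, 2) = 10.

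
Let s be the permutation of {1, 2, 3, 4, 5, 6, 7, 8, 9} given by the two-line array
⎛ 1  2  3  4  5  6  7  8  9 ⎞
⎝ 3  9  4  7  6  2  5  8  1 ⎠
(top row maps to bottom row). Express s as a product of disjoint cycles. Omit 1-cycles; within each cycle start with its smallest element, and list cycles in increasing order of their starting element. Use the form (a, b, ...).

(1, 3, 4, 7, 5, 6, 2, 9)

Start at 1 and follow images: 1 → 3 → 4 → 7 → 5 → 6 → 2 → 9 → 1, giving the cycle (1, 3, 4, 7, 5, 6, 2, 9).
Continuing from each remaining unvisited element yields (1, 3, 4, 7, 5, 6, 2, 9).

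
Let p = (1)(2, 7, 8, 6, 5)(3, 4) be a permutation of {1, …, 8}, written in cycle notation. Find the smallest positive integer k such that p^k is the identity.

10

The cycle type of p is (5, 2, 1).
The order is lcm(5, 2) = 10.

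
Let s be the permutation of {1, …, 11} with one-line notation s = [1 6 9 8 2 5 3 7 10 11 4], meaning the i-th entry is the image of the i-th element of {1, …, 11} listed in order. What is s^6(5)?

5

Tracing 5 → 2 → … returns to 5 after 3 steps, so 5 lies in a 3-cycle (2 6 5).
On a 3-cycle, s^3 is the identity, so s^6 = s^0 there (6 ≡ 0 mod 3).
So s^6(5) = 5.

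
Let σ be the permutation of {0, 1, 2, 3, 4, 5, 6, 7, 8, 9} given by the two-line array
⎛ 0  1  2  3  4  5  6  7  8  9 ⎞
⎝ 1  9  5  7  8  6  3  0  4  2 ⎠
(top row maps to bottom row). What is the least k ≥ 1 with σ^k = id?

Writing σ as disjoint cycles, the cycle lengths are 8, 2.
Since disjoint cycles commute, ord(σ) = lcm(8, 2) = 8.

8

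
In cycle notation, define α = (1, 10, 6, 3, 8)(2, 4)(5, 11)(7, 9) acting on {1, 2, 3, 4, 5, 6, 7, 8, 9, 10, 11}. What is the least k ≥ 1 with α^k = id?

The disjoint cycles have lengths 5, 2, 2, 2.
The order of α is the least common multiple of its cycle lengths: lcm(5, 2, 2, 2) = 10.

10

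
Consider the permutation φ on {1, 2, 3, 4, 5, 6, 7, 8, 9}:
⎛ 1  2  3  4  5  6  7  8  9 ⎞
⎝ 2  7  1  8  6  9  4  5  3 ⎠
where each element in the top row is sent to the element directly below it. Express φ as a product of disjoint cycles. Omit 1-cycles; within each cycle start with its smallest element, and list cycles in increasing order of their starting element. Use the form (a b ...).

(1 2 7 4 8 5 6 9 3)

Iterating φ from 1 gives 1 → 2 → 7 → 4 → 8 → 5 → 6 → 9 → 3 → 1; that is the 9-cycle (1 2 7 4 8 5 6 9 3).
Repeating from the next unused element and collecting all non-trivial cycles gives (1 2 7 4 8 5 6 9 3).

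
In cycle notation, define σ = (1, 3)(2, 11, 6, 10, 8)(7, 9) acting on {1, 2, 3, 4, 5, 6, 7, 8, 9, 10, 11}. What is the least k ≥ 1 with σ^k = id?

10

The disjoint cycles have lengths 5, 2, 2, 1, 1.
The order of σ is the least common multiple of its cycle lengths: lcm(5, 2, 2) = 10.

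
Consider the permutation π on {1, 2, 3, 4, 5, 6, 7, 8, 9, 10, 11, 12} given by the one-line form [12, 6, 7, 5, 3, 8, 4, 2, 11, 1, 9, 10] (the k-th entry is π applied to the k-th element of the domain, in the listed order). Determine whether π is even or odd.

even

In disjoint-cycle form the cycle lengths are 4, 3, 3, 2.
A cycle of length ℓ contributes ℓ−1 transpositions, so π is a product of 3 + 2 + 2 + 1 = 8 transpositions — even.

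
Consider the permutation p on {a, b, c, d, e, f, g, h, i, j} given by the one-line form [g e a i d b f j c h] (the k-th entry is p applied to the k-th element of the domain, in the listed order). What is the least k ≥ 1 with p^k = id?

The disjoint-cycle form of p has cycle lengths 8, 2.
The order is lcm(8, 2) = 8.

8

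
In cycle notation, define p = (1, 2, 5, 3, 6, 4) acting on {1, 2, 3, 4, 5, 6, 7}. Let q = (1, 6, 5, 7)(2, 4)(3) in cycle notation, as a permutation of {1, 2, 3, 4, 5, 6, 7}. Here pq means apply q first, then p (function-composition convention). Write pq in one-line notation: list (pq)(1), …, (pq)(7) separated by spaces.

For each element, apply q then p: 1 → 6 → 4; 2 → 4 → 1; 3 → 3 → 6; 4 → 2 → 5; 5 → 7 → 7; 6 → 5 → 3; 7 → 1 → 2.
Collecting the images, pq = [4 1 6 5 7 3 2].

4 1 6 5 7 3 2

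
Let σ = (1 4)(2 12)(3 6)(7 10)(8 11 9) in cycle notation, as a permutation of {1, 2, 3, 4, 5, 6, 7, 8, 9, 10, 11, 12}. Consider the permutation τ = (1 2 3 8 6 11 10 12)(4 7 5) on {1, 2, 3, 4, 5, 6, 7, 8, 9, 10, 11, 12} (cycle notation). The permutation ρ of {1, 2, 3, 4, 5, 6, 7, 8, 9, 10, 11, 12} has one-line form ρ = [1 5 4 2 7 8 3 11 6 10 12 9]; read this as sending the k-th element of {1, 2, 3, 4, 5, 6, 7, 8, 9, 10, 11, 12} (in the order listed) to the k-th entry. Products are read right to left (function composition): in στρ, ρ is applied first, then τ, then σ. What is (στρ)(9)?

Apply the permutations in order: ρ(9) = 6, then τ(6) = 11, then σ(11) = 9. So (στρ)(9) = 9.

9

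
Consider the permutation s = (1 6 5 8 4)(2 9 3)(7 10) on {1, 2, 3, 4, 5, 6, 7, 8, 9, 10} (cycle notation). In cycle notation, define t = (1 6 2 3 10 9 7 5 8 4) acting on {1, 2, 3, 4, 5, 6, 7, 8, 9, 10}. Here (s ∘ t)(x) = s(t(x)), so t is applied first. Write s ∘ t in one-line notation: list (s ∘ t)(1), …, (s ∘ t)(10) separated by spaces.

Chase each element through t then s: 1 → 6 → 5; 2 → 3 → 2; 3 → 10 → 7; 4 → 1 → 6; 5 → 8 → 4; 6 → 2 → 9; 7 → 5 → 8; 8 → 4 → 1; 9 → 7 → 10; 10 → 9 → 3.
So s ∘ t in one-line form is 5 2 7 6 4 9 8 1 10 3.

5 2 7 6 4 9 8 1 10 3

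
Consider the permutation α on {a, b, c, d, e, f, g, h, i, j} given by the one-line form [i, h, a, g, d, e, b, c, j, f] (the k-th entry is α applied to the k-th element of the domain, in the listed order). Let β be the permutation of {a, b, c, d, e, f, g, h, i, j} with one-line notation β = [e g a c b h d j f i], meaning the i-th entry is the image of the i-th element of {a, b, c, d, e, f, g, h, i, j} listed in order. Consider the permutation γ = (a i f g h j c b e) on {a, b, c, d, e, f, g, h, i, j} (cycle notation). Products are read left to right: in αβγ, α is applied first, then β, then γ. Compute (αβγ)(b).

Chase b: α(b) = h; β(h) = j; γ(j) = c. Hence (αβγ)(b) = c.

c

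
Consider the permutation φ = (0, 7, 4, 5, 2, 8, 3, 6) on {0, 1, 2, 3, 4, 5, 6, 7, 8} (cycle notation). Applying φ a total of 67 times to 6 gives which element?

6 lies in the 8-cycle (0, 7, 4, 5, 2, 8, 3, 6).
Powers repeat with period 8 on this cycle, and 67 mod 8 = 3, so φ^67(6) = φ^3(6).
Advancing 3 steps from 6: 6 → 0 → 7 → 4.

4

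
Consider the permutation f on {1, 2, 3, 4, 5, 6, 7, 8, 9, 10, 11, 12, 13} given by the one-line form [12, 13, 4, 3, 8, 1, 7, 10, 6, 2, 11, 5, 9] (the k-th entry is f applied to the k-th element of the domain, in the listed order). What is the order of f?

18

Decomposing into disjoint cycles gives cycle lengths 9, 2, 1, 1.
The order of f is the least common multiple of its cycle lengths: lcm(9, 2) = 18.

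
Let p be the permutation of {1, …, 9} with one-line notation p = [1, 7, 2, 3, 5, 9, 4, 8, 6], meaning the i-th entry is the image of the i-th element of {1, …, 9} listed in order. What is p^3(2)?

3

Tracing 2 → 7 → … returns to 2 after 4 steps, so 2 lies in a 4-cycle (2 7 4 3).
Advancing 3 steps from 2: 2 → 7 → 4 → 3.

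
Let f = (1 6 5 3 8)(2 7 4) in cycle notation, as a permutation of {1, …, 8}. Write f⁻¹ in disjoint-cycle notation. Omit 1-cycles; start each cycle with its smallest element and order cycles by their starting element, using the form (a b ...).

If f sends a → b within a cycle, f⁻¹ sends b → a; equivalently, reverse each cycle.
Reversing each cycle of f and rotating so the smallest element leads gives (1 8 3 5 6)(2 4 7).

(1 8 3 5 6)(2 4 7)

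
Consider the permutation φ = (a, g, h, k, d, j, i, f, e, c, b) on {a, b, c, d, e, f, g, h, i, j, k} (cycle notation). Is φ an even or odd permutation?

even

The cycle lengths are 11.
A cycle is odd iff its length is even; φ has 0 even-length cycles, so sgn(φ) = (−1)^0 and φ is even.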